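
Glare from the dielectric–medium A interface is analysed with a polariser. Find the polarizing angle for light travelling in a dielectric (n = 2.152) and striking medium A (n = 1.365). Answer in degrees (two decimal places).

Here n₂/n₁ = 1.365/2.152 = 0.6343, and Brewster's law gives tan θ_B = n₂/n₁.
So θ_B = arctan 0.6343 = 32.39°.

θ_B ≈ 32.39°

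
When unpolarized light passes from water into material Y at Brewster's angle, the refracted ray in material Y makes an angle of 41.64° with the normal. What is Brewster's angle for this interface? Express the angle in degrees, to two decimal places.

θ_B ≈ 48.36°

Brewster's condition makes the reflected and refracted beams perpendicular: θ_B + θ_t = 90°.
θ_B = 90° − 41.64° = 48.36°.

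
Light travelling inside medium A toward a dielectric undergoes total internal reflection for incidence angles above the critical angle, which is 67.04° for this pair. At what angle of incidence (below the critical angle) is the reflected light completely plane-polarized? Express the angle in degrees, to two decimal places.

n₂/n₁ = sin θ_c = sin 67.04° = 0.9208.
tan θ_B equals the same ratio, so θ_B = arctan(0.9208) = 42.64°.

θ_B ≈ 42.64°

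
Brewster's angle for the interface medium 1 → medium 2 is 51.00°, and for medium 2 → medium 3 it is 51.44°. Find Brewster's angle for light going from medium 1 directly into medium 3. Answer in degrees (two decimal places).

θ_B ≈ 57.16°

tan θ_B(1→2) = n₂/n₁ = tan 51.00° = 1.2349.
tan θ_B(2→3) = n₃/n₂ = tan 51.44° = 1.2545.
So n₃/n₁ = (n₂/n₁)(n₃/n₂) = 1.2349 × 1.2545 = 1.5491.
θ_B(1→3) = arctan(1.5491) = 57.16°.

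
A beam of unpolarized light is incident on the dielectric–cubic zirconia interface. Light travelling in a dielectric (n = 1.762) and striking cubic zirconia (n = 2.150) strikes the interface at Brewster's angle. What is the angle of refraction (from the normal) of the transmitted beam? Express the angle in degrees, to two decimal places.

θ_t ≈ 39.34°

θ_B = arctan(n₂/n₁) = arctan(2.150/1.762) = 50.66°.
The refracted ray is perpendicular to the reflected ray, so θ_t = 90° − θ_B = 39.34°.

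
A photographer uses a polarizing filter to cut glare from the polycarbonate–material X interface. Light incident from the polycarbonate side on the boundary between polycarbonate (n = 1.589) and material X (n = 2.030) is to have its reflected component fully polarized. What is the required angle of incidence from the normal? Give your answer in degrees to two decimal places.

The reflected p-component vanishes when tan θ_B = n₂/n₁.
tan θ_B = n₂/n₁ = 2.030/1.589 = 1.2775. Taking the arctangent, θ_B = 51.95°.

θ_B ≈ 51.95°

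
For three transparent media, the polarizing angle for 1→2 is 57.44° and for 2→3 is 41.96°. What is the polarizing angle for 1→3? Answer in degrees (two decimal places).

tan θ_B(1→2) = n₂/n₁ = tan 57.44° = 1.5661.
tan θ_B(2→3) = n₃/n₂ = tan 41.96° = 0.8991.
Multiplying, n₃/n₁ = 1.5661 × 0.8991 = 1.4081, and θ_B(1→3) = arctan 1.4081 = 54.62°.

θ_B ≈ 54.62°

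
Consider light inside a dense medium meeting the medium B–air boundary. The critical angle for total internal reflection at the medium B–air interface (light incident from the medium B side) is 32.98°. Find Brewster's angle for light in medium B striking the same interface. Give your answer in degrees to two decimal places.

n₂/n₁ = sin θ_c = sin 32.98° = 0.5443.
tan θ_B equals the same ratio, so θ_B = arctan(0.5443) = 28.56°.

θ_B ≈ 28.56°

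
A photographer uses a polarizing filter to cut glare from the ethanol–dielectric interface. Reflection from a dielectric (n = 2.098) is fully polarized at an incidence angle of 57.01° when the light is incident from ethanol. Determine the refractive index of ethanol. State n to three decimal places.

Brewster's law: tan θ_B = n₂/n₁ (light incident in ethanol, refracted into a dielectric).
n₁ = n₂ / tan θ_B = 2.098 / tan 57.01° = 1.362.

n ≈ 1.362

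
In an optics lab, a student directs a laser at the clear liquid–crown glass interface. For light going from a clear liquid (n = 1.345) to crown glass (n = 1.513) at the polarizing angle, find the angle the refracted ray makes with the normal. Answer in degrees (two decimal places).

θ_t ≈ 41.64°

θ_B = arctan(n₂/n₁) = arctan(1.513/1.345) = 48.36°.
Since θ_B + θ_t = 90° at Brewster incidence, θ_t = 90° − 48.36° = 41.64°.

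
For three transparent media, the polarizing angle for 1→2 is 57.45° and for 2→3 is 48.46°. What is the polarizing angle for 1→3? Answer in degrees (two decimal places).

tan θ_B(1→2) = n₂/n₁ = tan 57.45° = 1.5667.
tan θ_B(2→3) = n₃/n₂ = tan 48.46° = 1.1287.
Multiplying, n₃/n₁ = 1.5667 × 1.1287 = 1.7683, and θ_B(1→3) = arctan 1.7683 = 60.51°.

θ_B ≈ 60.51°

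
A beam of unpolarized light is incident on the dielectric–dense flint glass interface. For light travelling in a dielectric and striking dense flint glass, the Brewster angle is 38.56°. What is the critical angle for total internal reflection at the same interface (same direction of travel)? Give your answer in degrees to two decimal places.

θ_c ≈ 52.86°

From Brewster, n₂/n₁ = tan θ_B = tan 38.56° = 0.7971.
Then sin θ_c = n₂/n₁ = 0.7971, so θ_c = arcsin 0.7971 = 52.86°.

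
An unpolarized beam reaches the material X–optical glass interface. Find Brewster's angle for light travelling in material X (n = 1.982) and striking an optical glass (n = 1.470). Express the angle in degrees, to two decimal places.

θ_B ≈ 36.56°

Brewster's condition: tan θ_B = n₂/n₁ = 1.470/1.982 = 0.7417.
So θ_B = arctan 0.7417 = 36.56°.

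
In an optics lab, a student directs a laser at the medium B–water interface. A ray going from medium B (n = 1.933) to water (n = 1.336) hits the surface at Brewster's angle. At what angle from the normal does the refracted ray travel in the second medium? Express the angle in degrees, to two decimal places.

θ_t ≈ 55.35°

θ_B = arctan(n₂/n₁) = arctan(1.336/1.933) = 34.65°.
The refracted ray is perpendicular to the reflected ray, so θ_t = 90° − θ_B = 55.35°.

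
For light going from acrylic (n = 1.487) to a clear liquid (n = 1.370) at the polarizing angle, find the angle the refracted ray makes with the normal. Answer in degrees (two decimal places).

First find Brewster's angle: tan θ_B = 1.370/1.487 = 0.9213, giving θ_B = 42.65°.
Since θ_B + θ_t = 90° at Brewster incidence, θ_t = 90° − 42.65° = 47.35°.

θ_t ≈ 47.35°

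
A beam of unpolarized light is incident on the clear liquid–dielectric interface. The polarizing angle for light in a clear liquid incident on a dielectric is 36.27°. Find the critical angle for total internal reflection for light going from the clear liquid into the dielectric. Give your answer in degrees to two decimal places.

θ_c ≈ 47.20°

tan θ_B = n₂/n₁ = tan 36.27° = 0.7338.
Total internal reflection: sin θ_c = n₂/n₁ = 0.7338.
θ_c = arcsin(0.7338) = 47.20°.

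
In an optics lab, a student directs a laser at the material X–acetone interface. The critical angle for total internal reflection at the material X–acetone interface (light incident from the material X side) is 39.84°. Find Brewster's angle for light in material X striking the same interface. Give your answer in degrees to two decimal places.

n₂/n₁ = sin θ_c = sin 39.84° = 0.6406.
tan θ_B equals the same ratio, so θ_B = arctan(0.6406) = 32.65°.

θ_B ≈ 32.65°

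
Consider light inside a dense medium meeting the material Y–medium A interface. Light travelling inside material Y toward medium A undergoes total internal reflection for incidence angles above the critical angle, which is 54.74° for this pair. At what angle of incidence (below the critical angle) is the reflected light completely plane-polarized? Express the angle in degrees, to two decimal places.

θ_B ≈ 39.23°

At the critical angle sin θ_c = n₂/n₁, giving n₂/n₁ = sin 54.74° = 0.8165.
Then tan θ_B = n₂/n₁ = 0.8165, so θ_B = arctan 0.8165 = 39.23°.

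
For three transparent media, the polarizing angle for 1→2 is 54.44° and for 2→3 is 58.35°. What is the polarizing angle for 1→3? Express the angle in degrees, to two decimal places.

θ_B ≈ 66.22°

Each Brewster angle gives a ratio: n₂/n₁ = tan 54.44° = 1.3988, n₃/n₂ = tan 58.35° = 1.6223.
So n₃/n₁ = (n₂/n₁)(n₃/n₂) = 1.3988 × 1.6223 = 2.2694.
θ_B(1→3) = arctan(2.2694) = 66.22°.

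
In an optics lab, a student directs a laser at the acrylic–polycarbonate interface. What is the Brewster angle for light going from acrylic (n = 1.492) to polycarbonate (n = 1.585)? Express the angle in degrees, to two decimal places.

θ_B ≈ 46.73°

tan θ_B = n₂/n₁ = 1.585/1.492 = 1.0623.
θ_B = arctan(1.0623) = 46.73°.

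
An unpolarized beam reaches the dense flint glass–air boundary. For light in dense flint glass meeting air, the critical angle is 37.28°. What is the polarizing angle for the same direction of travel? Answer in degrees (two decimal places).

θ_B ≈ 31.20°

At the critical angle sin θ_c = n₂/n₁, giving n₂/n₁ = sin 37.28° = 0.6057.
Then tan θ_B = n₂/n₁ = 0.6057, so θ_B = arctan 0.6057 = 31.20°.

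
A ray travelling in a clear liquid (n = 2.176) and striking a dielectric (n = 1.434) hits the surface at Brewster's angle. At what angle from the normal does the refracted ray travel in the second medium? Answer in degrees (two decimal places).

θ_t ≈ 56.61°

θ_B = arctan(n₂/n₁) = arctan(1.434/2.176) = 33.39°.
The refracted ray is perpendicular to the reflected ray, so θ_t = 90° − θ_B = 56.61°.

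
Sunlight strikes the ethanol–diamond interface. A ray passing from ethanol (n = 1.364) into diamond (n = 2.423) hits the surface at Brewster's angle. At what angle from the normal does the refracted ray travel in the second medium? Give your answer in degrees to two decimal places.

θ_t ≈ 29.38°

tan θ_B = n₂/n₁ = 2.423/1.364 = 1.7764, so θ_B = 60.62°.
Since θ_B + θ_t = 90° at Brewster incidence, θ_t = 90° − 60.62° = 29.38°.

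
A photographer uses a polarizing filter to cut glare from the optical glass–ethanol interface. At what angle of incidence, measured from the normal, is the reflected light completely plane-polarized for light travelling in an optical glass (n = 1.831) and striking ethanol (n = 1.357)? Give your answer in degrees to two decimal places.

The reflected p-component vanishes when tan θ_B = n₂/n₁.
Here n₂/n₁ = 1.357/1.831 = 0.7411, and Brewster's law gives tan θ_B = n₂/n₁. Taking the arctangent, θ_B = 36.54°.

θ_B ≈ 36.54°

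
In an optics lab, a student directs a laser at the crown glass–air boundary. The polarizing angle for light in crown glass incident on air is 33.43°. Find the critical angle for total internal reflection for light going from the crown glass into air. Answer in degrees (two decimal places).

θ_c ≈ 41.31°

From Brewster, n₂/n₁ = tan θ_B = tan 33.43° = 0.6601.
Then sin θ_c = n₂/n₁ = 0.6601, so θ_c = arcsin 0.6601 = 41.31°.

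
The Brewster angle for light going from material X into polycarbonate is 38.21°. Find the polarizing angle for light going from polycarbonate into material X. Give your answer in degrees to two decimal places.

θ_B' ≈ 51.79°

The two Brewster angles are complementary: θ_B' = 90° − θ_B = 90° − 38.21° = 51.79°.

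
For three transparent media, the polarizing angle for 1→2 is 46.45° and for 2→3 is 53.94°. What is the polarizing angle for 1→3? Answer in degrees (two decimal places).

n₂/n₁ = tan 46.45° = 1.0519 and n₃/n₂ = tan 53.94° = 1.3734.
Multiplying, n₃/n₁ = 1.0519 × 1.3734 = 1.4447, and θ_B(1→3) = arctan 1.4447 = 55.31°.

θ_B ≈ 55.31°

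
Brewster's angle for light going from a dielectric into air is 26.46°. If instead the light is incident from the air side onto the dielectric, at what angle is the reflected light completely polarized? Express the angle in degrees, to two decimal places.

tan θ_B' = n₁/n₂ = 1/tan θ_B, so θ_B' = 90° − θ_B.
θ_B' = 90° − 26.46° = 63.54°.

θ_B' ≈ 63.54°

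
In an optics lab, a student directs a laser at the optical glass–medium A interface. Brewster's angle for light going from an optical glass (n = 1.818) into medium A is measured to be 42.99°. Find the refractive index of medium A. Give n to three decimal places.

n ≈ 1.695

Full polarization of the reflected beam means tan θ_B = n₂/n₁, where n₁ is the incident medium (an optical glass).
n₂ = n₁ tan θ_B = 1.818 × tan 42.99° = 1.695.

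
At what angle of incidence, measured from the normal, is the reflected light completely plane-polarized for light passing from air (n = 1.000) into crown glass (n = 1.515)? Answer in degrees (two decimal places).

At Brewster's angle the reflected and refracted rays are perpendicular, which with Snell's law gives tan θ_B = n₂/n₁.
Here n₂/n₁ = 1.515/1.000 = 1.5150, and Brewster's law gives tan θ_B = n₂/n₁.
θ_B = arctan(1.5150) = 56.57°.

θ_B ≈ 56.57°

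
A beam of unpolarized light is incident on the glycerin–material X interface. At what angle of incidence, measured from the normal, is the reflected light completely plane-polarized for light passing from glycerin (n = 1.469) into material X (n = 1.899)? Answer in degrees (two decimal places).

θ_B ≈ 52.28°

Brewster's condition: tan θ_B = n₂/n₁ = 1.899/1.469 = 1.2927. Taking the arctangent, θ_B = 52.28°.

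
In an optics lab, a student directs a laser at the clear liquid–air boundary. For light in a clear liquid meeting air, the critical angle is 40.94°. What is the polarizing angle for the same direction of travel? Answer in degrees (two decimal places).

n₂/n₁ = sin θ_c = sin 40.94° = 0.6553.
tan θ_B equals the same ratio, so θ_B = arctan(0.6553) = 33.24°.

θ_B ≈ 33.24°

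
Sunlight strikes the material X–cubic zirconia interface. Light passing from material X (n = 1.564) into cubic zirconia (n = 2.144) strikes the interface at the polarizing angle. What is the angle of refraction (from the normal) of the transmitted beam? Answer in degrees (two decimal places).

θ_t ≈ 36.11°

tan θ_B = n₂/n₁ = 2.144/1.564 = 1.3708, so θ_B = 53.89°.
At Brewster's angle the reflected and refracted rays are perpendicular, so θ_t = 90° − θ_B = 90° − 53.89° = 36.11°.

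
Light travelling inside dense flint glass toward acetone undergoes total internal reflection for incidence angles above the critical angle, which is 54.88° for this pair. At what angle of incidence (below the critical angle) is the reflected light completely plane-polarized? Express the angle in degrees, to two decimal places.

θ_B ≈ 39.28°

At the critical angle sin θ_c = n₂/n₁, giving n₂/n₁ = sin 54.88° = 0.8179.
Then tan θ_B = n₂/n₁ = 0.8179, so θ_B = arctan 0.8179 = 39.28°.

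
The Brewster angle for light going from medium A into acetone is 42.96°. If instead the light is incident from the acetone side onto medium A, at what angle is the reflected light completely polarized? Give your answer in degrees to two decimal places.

θ_B' ≈ 47.04°

The two Brewster angles are complementary: θ_B' = 90° − θ_B = 90° − 42.96° = 47.04°.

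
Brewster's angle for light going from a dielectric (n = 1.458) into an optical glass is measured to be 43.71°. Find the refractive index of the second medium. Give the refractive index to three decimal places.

At Brewster's angle, tan θ_B = n₂/n₁ with n₁ on the incident side (a dielectric) and n₂ on the transmitted side (an optical glass).
n₂ = n₁ tan θ_B = 1.458 × tan 43.71° = 1.394.

n ≈ 1.394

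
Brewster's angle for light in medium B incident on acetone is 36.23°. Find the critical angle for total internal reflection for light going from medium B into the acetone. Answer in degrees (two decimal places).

θ_c ≈ 47.11°

tan θ_B = n₂/n₁ = tan 36.23° = 0.7327.
Total internal reflection: sin θ_c = n₂/n₁ = 0.7327.
θ_c = arcsin(0.7327) = 47.11°.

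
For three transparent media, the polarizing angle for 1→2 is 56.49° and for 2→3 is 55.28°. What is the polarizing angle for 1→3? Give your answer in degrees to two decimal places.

θ_B ≈ 65.35°

Each Brewster angle gives a ratio: n₂/n₁ = tan 56.49° = 1.5103, n₃/n₂ = tan 55.28° = 1.4431.
So n₃/n₁ = (n₂/n₁)(n₃/n₂) = 1.5103 × 1.4431 = 2.1795.
θ_B(1→3) = arctan(2.1795) = 65.35°.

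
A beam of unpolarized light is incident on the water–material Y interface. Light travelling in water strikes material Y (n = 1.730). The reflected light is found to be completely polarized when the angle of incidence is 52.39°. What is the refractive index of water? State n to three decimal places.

n ≈ 1.333

At the Brewster angle, tan θ_B = n₂/n₁ with n₁ on the incident side (water) and n₂ on the transmitted side (material Y).
n₁ = n₂ / tan θ_B = 1.730 / tan 52.39° = 1.333.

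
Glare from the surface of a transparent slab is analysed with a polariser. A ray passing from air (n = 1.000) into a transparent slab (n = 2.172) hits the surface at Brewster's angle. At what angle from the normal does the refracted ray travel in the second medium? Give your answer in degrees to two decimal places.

First find Brewster's angle: tan θ_B = 2.172/1.000 = 2.1720, giving θ_B = 65.28°.
At Brewster's angle the reflected and refracted rays are perpendicular, so θ_t = 90° − θ_B = 90° − 65.28° = 24.72°.

θ_t ≈ 24.72°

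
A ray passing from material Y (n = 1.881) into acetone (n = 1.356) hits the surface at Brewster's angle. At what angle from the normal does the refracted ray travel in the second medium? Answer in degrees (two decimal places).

First find Brewster's angle: tan θ_B = 1.356/1.881 = 0.7209, giving θ_B = 35.79°.
Since θ_B + θ_t = 90° at Brewster incidence, θ_t = 90° − 35.79° = 54.21°.

θ_t ≈ 54.21°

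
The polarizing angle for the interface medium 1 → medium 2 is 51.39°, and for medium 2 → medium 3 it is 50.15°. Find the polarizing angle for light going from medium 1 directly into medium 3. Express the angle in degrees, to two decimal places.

n₂/n₁ = tan 51.39° = 1.2522 and n₃/n₂ = tan 50.15° = 1.1981.
n₃/n₁ = 1.5003. Then tan θ_B(1→3) = n₃/n₁, so θ_B(1→3) = arctan(1.5003) = 56.32°.

θ_B ≈ 56.32°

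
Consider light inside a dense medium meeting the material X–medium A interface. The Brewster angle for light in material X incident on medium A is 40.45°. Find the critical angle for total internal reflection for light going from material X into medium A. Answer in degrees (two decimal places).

tan θ_B = n₂/n₁ = tan 40.45° = 0.8526.
Total internal reflection: sin θ_c = n₂/n₁ = 0.8526.
θ_c = arcsin(0.8526) = 58.49°.

θ_c ≈ 58.49°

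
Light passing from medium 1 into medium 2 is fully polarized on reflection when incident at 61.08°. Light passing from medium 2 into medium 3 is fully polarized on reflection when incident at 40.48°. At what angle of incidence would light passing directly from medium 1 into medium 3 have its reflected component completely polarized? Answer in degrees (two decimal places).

θ_B ≈ 57.08°

Each Brewster angle gives a ratio: n₂/n₁ = tan 61.08° = 1.8100, n₃/n₂ = tan 40.48° = 0.8535.
Multiplying, n₃/n₁ = 1.8100 × 0.8535 = 1.5448, and θ_B(1→3) = arctan 1.5448 = 57.08°.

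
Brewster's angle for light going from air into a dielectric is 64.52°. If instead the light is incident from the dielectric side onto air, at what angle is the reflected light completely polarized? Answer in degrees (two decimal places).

θ_B' ≈ 25.48°

tan θ_B' = n₁/n₂ = 1/tan θ_B, so θ_B' = 90° − θ_B.
θ_B' = 90° − 64.52° = 25.48°.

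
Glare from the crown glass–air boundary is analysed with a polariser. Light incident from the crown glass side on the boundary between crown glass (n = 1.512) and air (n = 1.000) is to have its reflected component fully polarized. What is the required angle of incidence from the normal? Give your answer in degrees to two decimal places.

At Brewster's angle the reflected and refracted rays are perpendicular, which with Snell's law gives tan θ_B = n₂/n₁.
Brewster's condition: tan θ_B = n₂/n₁ = 1.000/1.512 = 0.6614. Taking the arctangent, θ_B = 33.48°.

θ_B ≈ 33.48°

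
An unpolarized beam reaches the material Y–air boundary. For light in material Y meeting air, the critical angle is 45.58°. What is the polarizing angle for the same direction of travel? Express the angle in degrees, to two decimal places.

n₂/n₁ = sin θ_c = sin 45.58° = 0.7142.
tan θ_B equals the same ratio, so θ_B = arctan(0.7142) = 35.54°.

θ_B ≈ 35.54°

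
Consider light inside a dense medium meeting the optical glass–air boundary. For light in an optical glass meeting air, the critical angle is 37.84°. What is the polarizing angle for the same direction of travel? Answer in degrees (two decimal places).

θ_B ≈ 31.53°

n₂/n₁ = sin θ_c = sin 37.84° = 0.6135.
tan θ_B equals the same ratio, so θ_B = arctan(0.6135) = 31.53°.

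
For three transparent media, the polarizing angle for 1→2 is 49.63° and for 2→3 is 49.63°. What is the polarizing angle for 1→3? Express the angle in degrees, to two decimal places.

tan θ_B(1→2) = n₂/n₁ = tan 49.63° = 1.1762.
tan θ_B(2→3) = n₃/n₂ = tan 49.63° = 1.1762.
Multiplying, n₃/n₁ = 1.1762 × 1.1762 = 1.3835, and θ_B(1→3) = arctan 1.3835 = 54.14°.

θ_B ≈ 54.14°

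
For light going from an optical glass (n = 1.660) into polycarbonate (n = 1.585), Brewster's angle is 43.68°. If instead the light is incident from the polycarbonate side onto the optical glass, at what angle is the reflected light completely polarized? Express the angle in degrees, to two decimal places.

θ_B' ≈ 46.32°

The two Brewster angles are complementary: θ_B' = 90° − θ_B = 90° − 43.68° = 46.32°.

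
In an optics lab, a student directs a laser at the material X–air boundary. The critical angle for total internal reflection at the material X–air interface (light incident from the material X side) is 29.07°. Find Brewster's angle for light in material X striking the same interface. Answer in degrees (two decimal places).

θ_B ≈ 25.91°

n₂/n₁ = sin θ_c = sin 29.07° = 0.4859.
tan θ_B equals the same ratio, so θ_B = arctan(0.4859) = 25.91°.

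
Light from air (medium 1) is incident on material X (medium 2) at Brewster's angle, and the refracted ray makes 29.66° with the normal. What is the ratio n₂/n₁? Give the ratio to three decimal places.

n₂/n₁ ≈ 1.756

θ_B + θ_t = 90°, so θ_B = 90° − 29.66° = 60.34°.
Then n₂/n₁ = tan θ_B = tan 60.34° = 1.756.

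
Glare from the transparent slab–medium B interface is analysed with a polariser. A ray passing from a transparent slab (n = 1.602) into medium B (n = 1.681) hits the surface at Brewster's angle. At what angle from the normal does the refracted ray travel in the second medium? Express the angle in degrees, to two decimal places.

tan θ_B = n₂/n₁ = 1.681/1.602 = 1.0493, so θ_B = 46.38°.
The refracted ray is perpendicular to the reflected ray, so θ_t = 90° − θ_B = 43.62°.

θ_t ≈ 43.62°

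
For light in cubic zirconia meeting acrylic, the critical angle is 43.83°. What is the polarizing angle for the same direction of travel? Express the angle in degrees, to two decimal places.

θ_B ≈ 34.70°

n₂/n₁ = sin θ_c = sin 43.83° = 0.6925.
tan θ_B equals the same ratio, so θ_B = arctan(0.6925) = 34.70°.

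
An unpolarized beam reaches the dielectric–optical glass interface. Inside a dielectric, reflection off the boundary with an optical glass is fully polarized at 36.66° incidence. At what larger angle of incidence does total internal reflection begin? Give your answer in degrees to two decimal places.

n₂/n₁ = tan 36.66° = 0.7443; the critical angle satisfies sin θ_c = n₂/n₁.
θ_c = arcsin(0.7443) = 48.10°.

θ_c ≈ 48.10°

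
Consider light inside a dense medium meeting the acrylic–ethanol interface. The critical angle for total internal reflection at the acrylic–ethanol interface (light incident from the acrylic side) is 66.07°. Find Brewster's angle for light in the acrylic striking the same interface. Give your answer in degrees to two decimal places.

θ_B ≈ 42.43°

sin θ_c = n₂/n₁, so n₂/n₁ = sin 66.07° = 0.9140.
Brewster: tan θ_B = n₂/n₁ = 0.9140.
θ_B = arctan(0.9140) = 42.43°.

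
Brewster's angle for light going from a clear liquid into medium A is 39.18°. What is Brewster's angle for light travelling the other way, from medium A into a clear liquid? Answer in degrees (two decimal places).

θ_B' ≈ 50.82°

The two Brewster angles are complementary: θ_B' = 90° − θ_B = 90° − 39.18° = 50.82°.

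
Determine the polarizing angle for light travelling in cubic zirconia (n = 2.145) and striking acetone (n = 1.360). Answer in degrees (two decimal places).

θ_B ≈ 32.38°

tan θ_B = n₂/n₁ = 1.360/2.145 = 0.6340. Taking the arctangent, θ_B = 32.38°.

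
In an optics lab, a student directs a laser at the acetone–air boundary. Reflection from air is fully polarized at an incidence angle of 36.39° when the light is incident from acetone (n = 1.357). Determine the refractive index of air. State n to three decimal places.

At Brewster's angle, tan θ_B = n₂/n₁ with n₁ on the incident side (acetone) and n₂ on the transmitted side (air).
n₂ = n₁ tan θ_B = 1.357 × tan 36.39° = 1.000.

n ≈ 1.000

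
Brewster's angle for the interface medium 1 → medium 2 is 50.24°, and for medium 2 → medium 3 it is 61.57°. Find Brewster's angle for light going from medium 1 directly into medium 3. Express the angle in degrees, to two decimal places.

θ_B ≈ 65.75°

Each Brewster angle gives a ratio: n₂/n₁ = tan 50.24° = 1.2019, n₃/n₂ = tan 61.57° = 1.8471.
Multiplying, n₃/n₁ = 1.2019 × 1.8471 = 2.2202, and θ_B(1→3) = arctan 2.2202 = 65.75°.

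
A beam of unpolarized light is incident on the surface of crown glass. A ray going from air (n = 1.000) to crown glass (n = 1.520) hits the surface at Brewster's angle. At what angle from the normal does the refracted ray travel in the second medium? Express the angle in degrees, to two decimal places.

θ_B = arctan(n₂/n₁) = arctan(1.520/1.000) = 56.66°.
At Brewster's angle the reflected and refracted rays are perpendicular, so θ_t = 90° − θ_B = 90° − 56.66° = 33.34°.

θ_t ≈ 33.34°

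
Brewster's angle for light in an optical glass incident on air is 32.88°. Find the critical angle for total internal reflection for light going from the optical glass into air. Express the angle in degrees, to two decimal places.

θ_c ≈ 40.27°

n₂/n₁ = tan 32.88° = 0.6464; the critical angle satisfies sin θ_c = n₂/n₁.
θ_c = arcsin(0.6464) = 40.27°.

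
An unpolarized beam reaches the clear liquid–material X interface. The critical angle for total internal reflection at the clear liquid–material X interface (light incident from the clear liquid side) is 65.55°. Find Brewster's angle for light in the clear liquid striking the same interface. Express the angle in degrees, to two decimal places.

n₂/n₁ = sin θ_c = sin 65.55° = 0.9103.
tan θ_B equals the same ratio, so θ_B = arctan(0.9103) = 42.31°.

θ_B ≈ 42.31°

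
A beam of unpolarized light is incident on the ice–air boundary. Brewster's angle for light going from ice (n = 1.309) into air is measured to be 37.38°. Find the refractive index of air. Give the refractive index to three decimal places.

n ≈ 1.000

Brewster's law: tan θ_B = n₂/n₁ (light incident in ice, refracted into air).
n₂ = n₁ tan θ_B = 1.309 × tan 37.38° = 1.000.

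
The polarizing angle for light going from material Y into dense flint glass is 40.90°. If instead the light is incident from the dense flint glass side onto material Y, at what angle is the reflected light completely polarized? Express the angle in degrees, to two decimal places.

θ_B' ≈ 49.10°

Reversing the direction swaps n₁ and n₂, so tan θ_B' = 1/tan θ_B and θ_B' = 90° − θ_B.
Hence θ_B' = 90° − 40.90° = 49.10°.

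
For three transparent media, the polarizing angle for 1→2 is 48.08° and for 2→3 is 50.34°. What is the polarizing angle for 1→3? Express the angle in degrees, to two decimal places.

n₂/n₁ = tan 48.08° = 1.1137 and n₃/n₂ = tan 50.34° = 1.2062.
So n₃/n₁ = (n₂/n₁)(n₃/n₂) = 1.1137 × 1.2062 = 1.3434.
θ_B(1→3) = arctan(1.3434) = 53.34°.

θ_B ≈ 53.34°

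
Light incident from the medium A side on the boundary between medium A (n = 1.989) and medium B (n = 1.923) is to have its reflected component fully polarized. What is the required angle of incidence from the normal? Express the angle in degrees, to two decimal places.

θ_B ≈ 44.03°

tan θ_B = n₂/n₁ = 1.923/1.989 = 0.9668. Taking the arctangent, θ_B = 44.03°.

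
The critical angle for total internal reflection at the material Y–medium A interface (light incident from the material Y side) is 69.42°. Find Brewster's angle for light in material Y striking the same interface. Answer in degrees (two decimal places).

θ_B ≈ 43.11°

At the critical angle sin θ_c = n₂/n₁, giving n₂/n₁ = sin 69.42° = 0.9362.
Then tan θ_B = n₂/n₁ = 0.9362, so θ_B = arctan 0.9362 = 43.11°.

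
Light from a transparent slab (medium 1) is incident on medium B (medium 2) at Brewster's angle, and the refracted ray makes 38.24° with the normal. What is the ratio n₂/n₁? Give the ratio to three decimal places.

At Brewster incidence θ_B = 90° − θ_t = 90° − 38.24° = 51.76°.
tan θ_B = n₂/n₁, so n₂/n₁ = tan 51.76° = 1.269.

n₂/n₁ ≈ 1.269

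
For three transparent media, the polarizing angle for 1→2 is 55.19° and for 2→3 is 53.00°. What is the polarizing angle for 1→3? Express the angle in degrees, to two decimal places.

Each Brewster angle gives a ratio: n₂/n₁ = tan 55.19° = 1.4383, n₃/n₂ = tan 53.00° = 1.3270.
n₃/n₁ = 1.9087. Then tan θ_B(1→3) = n₃/n₁, so θ_B(1→3) = arctan(1.9087) = 62.35°.

θ_B ≈ 62.35°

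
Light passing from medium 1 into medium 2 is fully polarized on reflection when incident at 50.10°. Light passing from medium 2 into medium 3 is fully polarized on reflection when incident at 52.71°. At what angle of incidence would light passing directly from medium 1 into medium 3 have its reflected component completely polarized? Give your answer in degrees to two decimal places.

θ_B ≈ 57.51°

n₂/n₁ = tan 50.10° = 1.1960 and n₃/n₂ = tan 52.71° = 1.3132.
So n₃/n₁ = (n₂/n₁)(n₃/n₂) = 1.1960 × 1.3132 = 1.5705.
θ_B(1→3) = arctan(1.5705) = 57.51°.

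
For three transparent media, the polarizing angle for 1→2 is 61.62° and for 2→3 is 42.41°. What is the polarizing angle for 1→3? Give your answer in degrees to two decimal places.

n₂/n₁ = tan 61.62° = 1.8510 and n₃/n₂ = tan 42.41° = 0.9134.
So n₃/n₁ = (n₂/n₁)(n₃/n₂) = 1.8510 × 0.9134 = 1.6908.
θ_B(1→3) = arctan(1.6908) = 59.40°.

θ_B ≈ 59.40°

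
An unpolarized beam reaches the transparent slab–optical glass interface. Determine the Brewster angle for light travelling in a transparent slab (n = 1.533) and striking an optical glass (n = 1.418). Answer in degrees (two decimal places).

θ_B ≈ 42.77°

Here n₂/n₁ = 1.418/1.533 = 0.9250, and Brewster's law gives tan θ_B = n₂/n₁. Taking the arctangent, θ_B = 42.77°.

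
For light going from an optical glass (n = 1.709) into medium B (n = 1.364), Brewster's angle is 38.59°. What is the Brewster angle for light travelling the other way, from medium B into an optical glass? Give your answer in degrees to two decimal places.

θ_B' ≈ 51.41°

The two Brewster angles are complementary: θ_B' = 90° − θ_B = 90° − 38.59° = 51.41°.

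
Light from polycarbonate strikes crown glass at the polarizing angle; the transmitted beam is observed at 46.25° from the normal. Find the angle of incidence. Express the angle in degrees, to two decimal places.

At Brewster's angle the reflected and refracted rays are perpendicular, so θ_B + θ_t = 90°.
θ_B = 90° − 46.25° = 43.75°.

θ_B ≈ 43.75°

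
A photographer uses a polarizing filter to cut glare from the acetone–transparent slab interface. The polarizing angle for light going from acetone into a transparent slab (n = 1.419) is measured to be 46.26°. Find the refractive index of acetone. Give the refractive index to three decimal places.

n ≈ 1.358

Brewster's law: tan θ_B = n₂/n₁ (light incident in acetone, refracted into a transparent slab).
n₁ = n₂ / tan θ_B = 1.419 / tan 46.26° = 1.358.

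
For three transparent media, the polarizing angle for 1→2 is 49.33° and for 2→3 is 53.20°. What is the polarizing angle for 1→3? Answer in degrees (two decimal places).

θ_B ≈ 57.27°

n₂/n₁ = tan 49.33° = 1.1638 and n₃/n₂ = tan 53.20° = 1.3367.
n₃/n₁ = 1.5557. Then tan θ_B(1→3) = n₃/n₁, so θ_B(1→3) = arctan(1.5557) = 57.27°.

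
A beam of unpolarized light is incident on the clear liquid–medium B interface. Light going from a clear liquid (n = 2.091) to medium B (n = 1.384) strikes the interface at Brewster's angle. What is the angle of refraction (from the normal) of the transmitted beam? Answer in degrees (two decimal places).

First find Brewster's angle: tan θ_B = 1.384/2.091 = 0.6619, giving θ_B = 33.50°.
At Brewster's angle the reflected and refracted rays are perpendicular, so θ_t = 90° − θ_B = 90° − 33.50° = 56.50°.

θ_t ≈ 56.50°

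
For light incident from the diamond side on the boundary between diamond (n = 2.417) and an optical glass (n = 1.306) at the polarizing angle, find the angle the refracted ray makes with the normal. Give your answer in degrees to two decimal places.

θ_B = arctan(n₂/n₁) = arctan(1.306/2.417) = 28.38°.
At Brewster's angle the reflected and refracted rays are perpendicular, so θ_t = 90° − θ_B = 90° − 28.38° = 61.62°.

θ_t ≈ 61.62°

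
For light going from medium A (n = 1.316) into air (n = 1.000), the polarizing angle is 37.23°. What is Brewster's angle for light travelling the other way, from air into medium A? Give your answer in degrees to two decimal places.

The two Brewster angles are complementary: θ_B' = 90° − θ_B = 90° − 37.23° = 52.77°.

θ_B' ≈ 52.77°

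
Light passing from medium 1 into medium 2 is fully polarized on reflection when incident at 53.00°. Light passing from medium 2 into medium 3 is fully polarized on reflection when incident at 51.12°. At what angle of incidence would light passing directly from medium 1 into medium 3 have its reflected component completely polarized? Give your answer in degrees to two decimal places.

θ_B ≈ 58.72°

n₂/n₁ = tan 53.00° = 1.3270 and n₃/n₂ = tan 51.12° = 1.2402.
n₃/n₁ = 1.6458. Then tan θ_B(1→3) = n₃/n₁, so θ_B(1→3) = arctan(1.6458) = 58.72°.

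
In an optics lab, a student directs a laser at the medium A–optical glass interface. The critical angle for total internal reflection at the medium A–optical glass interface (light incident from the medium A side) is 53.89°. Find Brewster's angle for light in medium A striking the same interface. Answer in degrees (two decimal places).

θ_B ≈ 38.93°

At the critical angle sin θ_c = n₂/n₁, giving n₂/n₁ = sin 53.89° = 0.8079.
Then tan θ_B = n₂/n₁ = 0.8079, so θ_B = arctan 0.8079 = 38.93°.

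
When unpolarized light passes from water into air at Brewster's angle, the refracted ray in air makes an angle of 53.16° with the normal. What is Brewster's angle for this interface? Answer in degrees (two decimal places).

At Brewster's angle the reflected and refracted rays are perpendicular, so θ_B + θ_t = 90°.
θ_B = 90° − 53.16° = 36.84°.

θ_B ≈ 36.84°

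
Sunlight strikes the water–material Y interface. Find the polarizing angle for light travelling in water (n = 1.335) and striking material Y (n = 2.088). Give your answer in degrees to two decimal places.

θ_B ≈ 57.41°

Here n₂/n₁ = 2.088/1.335 = 1.5640, and Brewster's law gives tan θ_B = n₂/n₁.
So θ_B = arctan 1.5640 = 57.41°.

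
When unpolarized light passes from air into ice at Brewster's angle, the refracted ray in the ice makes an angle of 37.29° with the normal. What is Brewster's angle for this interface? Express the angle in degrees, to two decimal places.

Since the reflected and refracted rays are at right angles at the polarizing angle, θ_B + θ_t = 90°.
So θ_B = 90° − θ_t = 90° − 37.29° = 52.71°.

θ_B ≈ 52.71°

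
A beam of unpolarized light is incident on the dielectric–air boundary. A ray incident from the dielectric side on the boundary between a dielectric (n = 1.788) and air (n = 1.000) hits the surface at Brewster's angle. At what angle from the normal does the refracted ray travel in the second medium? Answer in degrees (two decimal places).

θ_B = arctan(n₂/n₁) = arctan(1.000/1.788) = 29.22°.
Since θ_B + θ_t = 90° at Brewster incidence, θ_t = 90° − 29.22° = 60.78°.

θ_t ≈ 60.78°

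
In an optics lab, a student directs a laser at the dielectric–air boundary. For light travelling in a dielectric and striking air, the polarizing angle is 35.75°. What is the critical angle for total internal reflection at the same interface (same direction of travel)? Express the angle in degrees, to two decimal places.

θ_c ≈ 46.05°

From Brewster, n₂/n₁ = tan θ_B = tan 35.75° = 0.7199.
Then sin θ_c = n₂/n₁ = 0.7199, so θ_c = arcsin 0.7199 = 46.05°.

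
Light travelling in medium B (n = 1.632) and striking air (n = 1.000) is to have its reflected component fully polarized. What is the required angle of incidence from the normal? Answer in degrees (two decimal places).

Here n₂/n₁ = 1.000/1.632 = 0.6127, and Brewster's law gives tan θ_B = n₂/n₁.
So θ_B = arctan 0.6127 = 31.50°.

θ_B ≈ 31.50°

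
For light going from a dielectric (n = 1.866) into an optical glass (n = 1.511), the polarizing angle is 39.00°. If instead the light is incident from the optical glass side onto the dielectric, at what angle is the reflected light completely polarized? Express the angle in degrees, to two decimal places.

θ_B' ≈ 51.00°

tan θ_B' = n₁/n₂ = 1/tan θ_B, so θ_B' = 90° − θ_B.
θ_B' = 90° − 39.00° = 51.00°.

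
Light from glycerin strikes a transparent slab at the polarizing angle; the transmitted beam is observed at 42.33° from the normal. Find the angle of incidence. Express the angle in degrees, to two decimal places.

At Brewster's angle the reflected and refracted rays are perpendicular, so θ_B + θ_t = 90°.
So θ_B = 90° − θ_t = 90° − 42.33° = 47.67°.

θ_B ≈ 47.67°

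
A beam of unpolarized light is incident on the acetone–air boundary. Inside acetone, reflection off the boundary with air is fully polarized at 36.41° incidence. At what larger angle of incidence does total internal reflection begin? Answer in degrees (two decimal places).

θ_c ≈ 47.52°

From Brewster, n₂/n₁ = tan θ_B = tan 36.41° = 0.7375.
Then sin θ_c = n₂/n₁ = 0.7375, so θ_c = arcsin 0.7375 = 47.52°.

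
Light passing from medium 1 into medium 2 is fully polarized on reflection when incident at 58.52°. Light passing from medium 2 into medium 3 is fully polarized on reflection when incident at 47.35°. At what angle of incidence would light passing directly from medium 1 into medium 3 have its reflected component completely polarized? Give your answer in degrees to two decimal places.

n₂/n₁ = tan 58.52° = 1.6331 and n₃/n₂ = tan 47.35° = 1.0856.
n₃/n₁ = 1.7729. Then tan θ_B(1→3) = n₃/n₁, so θ_B(1→3) = arctan(1.7729) = 60.58°.

θ_B ≈ 60.58°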